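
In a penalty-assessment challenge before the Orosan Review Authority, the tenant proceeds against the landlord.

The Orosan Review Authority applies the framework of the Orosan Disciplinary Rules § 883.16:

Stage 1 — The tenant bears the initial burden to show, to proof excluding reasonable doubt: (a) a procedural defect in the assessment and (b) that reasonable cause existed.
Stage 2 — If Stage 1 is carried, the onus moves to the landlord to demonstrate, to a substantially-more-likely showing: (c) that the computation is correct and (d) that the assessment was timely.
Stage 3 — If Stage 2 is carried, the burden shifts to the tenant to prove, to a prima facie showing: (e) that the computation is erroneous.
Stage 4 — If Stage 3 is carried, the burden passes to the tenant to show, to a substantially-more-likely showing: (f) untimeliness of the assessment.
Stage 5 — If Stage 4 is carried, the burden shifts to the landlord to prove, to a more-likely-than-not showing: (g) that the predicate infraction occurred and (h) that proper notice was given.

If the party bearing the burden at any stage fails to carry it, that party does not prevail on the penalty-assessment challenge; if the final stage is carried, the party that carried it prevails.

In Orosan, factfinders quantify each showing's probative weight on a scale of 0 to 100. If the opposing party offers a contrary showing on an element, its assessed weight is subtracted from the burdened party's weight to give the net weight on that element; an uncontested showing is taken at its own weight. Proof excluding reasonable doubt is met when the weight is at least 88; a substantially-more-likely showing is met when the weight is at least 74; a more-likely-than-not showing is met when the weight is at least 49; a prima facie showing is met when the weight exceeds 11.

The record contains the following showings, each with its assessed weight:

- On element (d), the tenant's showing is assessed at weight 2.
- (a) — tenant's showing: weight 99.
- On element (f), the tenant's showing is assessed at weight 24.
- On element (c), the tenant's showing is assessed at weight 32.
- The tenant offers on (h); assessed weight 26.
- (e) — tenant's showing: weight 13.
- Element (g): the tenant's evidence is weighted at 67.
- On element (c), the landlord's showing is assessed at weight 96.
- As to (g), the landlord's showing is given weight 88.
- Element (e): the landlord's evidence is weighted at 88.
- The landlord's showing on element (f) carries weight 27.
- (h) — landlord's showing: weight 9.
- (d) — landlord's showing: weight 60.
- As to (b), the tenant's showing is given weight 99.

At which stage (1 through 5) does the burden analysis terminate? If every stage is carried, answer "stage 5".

stage 2

Stage 1 (tenant, proof excluding reasonable doubt, weight is at least 88): (a) 99 ≥ 88 — meets; (b) 99 ≥ 88 — meets.
  The tenant carries Stage 1; the landlord now bears the burden.
Stage 2 (landlord, a substantially-more-likely showing, weight is at least 74): (c) net 96−32=64 < 74 — fails; (d) net 60−2=58 < 74 — fails.
  Not every element is met, so the landlord fails to carry Stage 2.
The analysis ends at Stage 2; the tenant prevails.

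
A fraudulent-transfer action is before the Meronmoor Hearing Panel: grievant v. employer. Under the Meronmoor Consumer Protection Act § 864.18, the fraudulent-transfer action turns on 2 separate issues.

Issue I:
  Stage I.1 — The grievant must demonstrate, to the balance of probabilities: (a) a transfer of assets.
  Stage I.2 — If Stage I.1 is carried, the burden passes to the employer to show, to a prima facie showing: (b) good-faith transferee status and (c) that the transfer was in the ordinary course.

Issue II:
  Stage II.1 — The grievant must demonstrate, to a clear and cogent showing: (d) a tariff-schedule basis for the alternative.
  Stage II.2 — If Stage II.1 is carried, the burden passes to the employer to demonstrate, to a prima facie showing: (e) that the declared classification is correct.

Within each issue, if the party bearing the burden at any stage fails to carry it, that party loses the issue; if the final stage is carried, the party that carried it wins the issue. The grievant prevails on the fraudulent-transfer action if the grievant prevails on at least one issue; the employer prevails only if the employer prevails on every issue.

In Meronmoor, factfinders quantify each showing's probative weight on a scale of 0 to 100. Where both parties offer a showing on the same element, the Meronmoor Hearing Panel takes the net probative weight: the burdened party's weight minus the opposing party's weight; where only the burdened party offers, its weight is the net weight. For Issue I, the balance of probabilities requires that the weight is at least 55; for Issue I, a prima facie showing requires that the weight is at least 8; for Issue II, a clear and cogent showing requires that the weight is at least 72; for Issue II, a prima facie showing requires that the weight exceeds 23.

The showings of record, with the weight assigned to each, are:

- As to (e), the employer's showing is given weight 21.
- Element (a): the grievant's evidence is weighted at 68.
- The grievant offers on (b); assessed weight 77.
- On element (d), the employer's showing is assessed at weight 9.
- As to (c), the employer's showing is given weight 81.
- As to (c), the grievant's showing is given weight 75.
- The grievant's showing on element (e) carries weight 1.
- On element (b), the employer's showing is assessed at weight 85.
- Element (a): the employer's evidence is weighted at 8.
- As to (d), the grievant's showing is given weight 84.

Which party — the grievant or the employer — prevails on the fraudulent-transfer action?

grievant

— Issue I —
Stage I.1 (grievant, the balance of probabilities, weight is at least 55): (a) net 68−8=60 ≥ 55 — meets.
  Stage I.1 carried; the burden shifts to the employer.
Stage I.2 (employer, a prima facie showing, weight is at least 8): (b) net 85−77=8 ≥ 8 — meets; (c) net 81−75=6 < 8 — fails.
  Stage I.2 not carried; the employer fails its burden.
The grievant prevails on this issue.
— Issue II —
Stage II.1 — burden on grievant; standard: a clear and cogent showing (weight is at least 72).
    (d): 84 − 9 = 75 ≥ 72 [met]
  The grievant carries Stage II.1; the employer now bears the burden.
Stage II.2 — burden on employer; standard: a prima facie showing (weight exceeds 23).
    (e): 21 − 1 = 20 ≤ 23 [not met]
  Not every element is met, so the employer fails to carry Stage II.2.
The grievant prevails on this issue.
Per-issue: Issue I → grievant; Issue II → grievant. The grievant must prevail on at least one issue; overall, the grievant prevails.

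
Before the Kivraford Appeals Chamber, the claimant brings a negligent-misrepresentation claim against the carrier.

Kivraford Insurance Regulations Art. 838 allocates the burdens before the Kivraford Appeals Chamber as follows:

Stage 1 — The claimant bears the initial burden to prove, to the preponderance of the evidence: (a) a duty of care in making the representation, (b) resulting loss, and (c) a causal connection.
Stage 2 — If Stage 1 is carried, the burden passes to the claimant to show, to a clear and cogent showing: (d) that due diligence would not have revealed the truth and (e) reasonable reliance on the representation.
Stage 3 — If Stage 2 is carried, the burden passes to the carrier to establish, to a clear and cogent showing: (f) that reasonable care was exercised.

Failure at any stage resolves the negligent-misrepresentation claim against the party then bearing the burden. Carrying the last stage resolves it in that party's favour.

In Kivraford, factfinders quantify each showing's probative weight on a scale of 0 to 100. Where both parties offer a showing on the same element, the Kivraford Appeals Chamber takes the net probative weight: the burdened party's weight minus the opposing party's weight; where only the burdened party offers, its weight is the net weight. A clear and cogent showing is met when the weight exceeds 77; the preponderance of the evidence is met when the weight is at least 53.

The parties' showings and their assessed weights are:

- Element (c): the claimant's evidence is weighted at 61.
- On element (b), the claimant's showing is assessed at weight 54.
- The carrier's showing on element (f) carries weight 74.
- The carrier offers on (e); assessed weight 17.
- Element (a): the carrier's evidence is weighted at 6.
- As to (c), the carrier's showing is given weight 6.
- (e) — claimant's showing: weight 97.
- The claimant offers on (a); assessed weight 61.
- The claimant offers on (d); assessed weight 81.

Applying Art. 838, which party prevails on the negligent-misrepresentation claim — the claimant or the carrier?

claimant

Stage 1 (claimant, the preponderance of the evidence, weight is at least 53): (a) net 61−6=55 ≥ 53 — meets; (b) 54 ≥ 53 — meets; (c) net 61−6=55 ≥ 53 — meets.
  Stage 1 is satisfied; the claimant continues to bear the burden.
Stage 2 (claimant, a clear and cogent showing, weight exceeds 77): (d) 81 > 77 — meets; (e) net 97−17=80 > 77 — meets.
  Stage 2 carried; the burden shifts to the carrier.
Stage 3 (carrier, a clear and cogent showing, weight exceeds 77): (f) 74 ≤ 77 — fails.
  Stage 3 not carried; the carrier fails its burden.
The analysis ends at Stage 3; the claimant prevails.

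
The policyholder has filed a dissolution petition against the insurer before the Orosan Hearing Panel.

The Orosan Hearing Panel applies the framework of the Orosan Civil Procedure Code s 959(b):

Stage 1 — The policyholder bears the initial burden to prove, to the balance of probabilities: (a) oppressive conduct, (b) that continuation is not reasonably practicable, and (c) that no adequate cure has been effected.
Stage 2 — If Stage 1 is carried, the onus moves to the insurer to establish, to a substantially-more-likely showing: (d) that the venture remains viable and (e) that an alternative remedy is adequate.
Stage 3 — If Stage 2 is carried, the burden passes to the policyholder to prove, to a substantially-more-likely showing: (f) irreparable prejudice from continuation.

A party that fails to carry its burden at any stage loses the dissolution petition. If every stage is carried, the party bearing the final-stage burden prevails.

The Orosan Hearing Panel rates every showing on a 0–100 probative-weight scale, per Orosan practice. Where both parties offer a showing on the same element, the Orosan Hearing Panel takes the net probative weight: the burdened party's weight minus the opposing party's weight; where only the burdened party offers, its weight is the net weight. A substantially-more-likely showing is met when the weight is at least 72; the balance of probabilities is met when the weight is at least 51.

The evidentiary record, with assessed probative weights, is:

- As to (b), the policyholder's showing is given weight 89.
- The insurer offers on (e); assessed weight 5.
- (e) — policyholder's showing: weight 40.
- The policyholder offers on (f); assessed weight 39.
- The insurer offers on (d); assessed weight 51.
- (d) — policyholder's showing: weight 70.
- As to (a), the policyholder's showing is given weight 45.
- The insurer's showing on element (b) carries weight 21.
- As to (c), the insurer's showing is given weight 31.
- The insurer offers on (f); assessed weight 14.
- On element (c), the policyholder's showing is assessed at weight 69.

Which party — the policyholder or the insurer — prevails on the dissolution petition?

insurer

Stage 1 (policyholder, the balance of probabilities, weight is at least 51): (a) 45 < 51 — fails; (b) net 89−21=68 ≥ 51 — meets; (c) net 69−31=38 < 51 — fails.
  Not every element is met, so the policyholder fails to carry Stage 1.
The insurer prevails.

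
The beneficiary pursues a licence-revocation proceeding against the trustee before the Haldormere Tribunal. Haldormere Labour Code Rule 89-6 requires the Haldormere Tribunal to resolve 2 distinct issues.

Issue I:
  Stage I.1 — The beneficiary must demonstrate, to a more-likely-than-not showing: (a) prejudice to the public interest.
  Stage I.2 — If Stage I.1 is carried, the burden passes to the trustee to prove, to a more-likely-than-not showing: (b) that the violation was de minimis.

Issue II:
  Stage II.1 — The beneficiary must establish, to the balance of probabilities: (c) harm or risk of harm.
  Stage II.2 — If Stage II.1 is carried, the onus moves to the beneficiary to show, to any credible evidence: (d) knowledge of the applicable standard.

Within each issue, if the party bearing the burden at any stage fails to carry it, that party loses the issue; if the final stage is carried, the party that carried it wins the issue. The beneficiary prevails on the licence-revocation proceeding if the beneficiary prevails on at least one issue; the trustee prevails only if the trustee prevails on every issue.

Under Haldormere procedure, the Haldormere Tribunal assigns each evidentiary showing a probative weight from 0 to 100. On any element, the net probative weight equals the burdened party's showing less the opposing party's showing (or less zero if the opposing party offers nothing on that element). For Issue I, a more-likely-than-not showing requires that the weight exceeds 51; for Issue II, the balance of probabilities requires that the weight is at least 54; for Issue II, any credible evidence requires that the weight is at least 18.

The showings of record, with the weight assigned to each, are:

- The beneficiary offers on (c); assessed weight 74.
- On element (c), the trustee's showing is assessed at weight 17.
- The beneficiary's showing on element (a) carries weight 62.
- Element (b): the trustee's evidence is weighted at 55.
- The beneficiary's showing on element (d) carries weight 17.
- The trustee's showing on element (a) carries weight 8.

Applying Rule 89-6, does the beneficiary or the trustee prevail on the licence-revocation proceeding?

trustee

— Issue I —
At Stage I.1 the beneficiary must meet a more-likely-than-not showing (weight exceeds 51): on (a) the weight is 62 less the opposing 8 gives net 54, > 51, so (a) meets the standard.
  Stage I.1 is satisfied; the onus moves to the trustee.
At Stage I.2 the trustee must meet a more-likely-than-not showing (weight exceeds 51): on (b) the weight is 55, > 51, so (b) meets the standard.
  The trustee carries the last stage.
With every stage satisfied, the trustee prevails on this issue.
— Issue II —
Stage II.1 (beneficiary, the balance of probabilities, weight is at least 54): (c) net 74−17=57 ≥ 54 — meets.
  Stage II.1 is satisfied; the beneficiary continues to bear the burden.
Stage II.2 (beneficiary, any credible evidence, weight is at least 18): (d) 17 < 18 — fails.
  The beneficiary does not carry Stage II.2.
The trustee prevails on this issue.
Per-issue: Issue I → trustee; Issue II → trustee. The beneficiary must prevail on at least one issue; overall, the trustee prevails.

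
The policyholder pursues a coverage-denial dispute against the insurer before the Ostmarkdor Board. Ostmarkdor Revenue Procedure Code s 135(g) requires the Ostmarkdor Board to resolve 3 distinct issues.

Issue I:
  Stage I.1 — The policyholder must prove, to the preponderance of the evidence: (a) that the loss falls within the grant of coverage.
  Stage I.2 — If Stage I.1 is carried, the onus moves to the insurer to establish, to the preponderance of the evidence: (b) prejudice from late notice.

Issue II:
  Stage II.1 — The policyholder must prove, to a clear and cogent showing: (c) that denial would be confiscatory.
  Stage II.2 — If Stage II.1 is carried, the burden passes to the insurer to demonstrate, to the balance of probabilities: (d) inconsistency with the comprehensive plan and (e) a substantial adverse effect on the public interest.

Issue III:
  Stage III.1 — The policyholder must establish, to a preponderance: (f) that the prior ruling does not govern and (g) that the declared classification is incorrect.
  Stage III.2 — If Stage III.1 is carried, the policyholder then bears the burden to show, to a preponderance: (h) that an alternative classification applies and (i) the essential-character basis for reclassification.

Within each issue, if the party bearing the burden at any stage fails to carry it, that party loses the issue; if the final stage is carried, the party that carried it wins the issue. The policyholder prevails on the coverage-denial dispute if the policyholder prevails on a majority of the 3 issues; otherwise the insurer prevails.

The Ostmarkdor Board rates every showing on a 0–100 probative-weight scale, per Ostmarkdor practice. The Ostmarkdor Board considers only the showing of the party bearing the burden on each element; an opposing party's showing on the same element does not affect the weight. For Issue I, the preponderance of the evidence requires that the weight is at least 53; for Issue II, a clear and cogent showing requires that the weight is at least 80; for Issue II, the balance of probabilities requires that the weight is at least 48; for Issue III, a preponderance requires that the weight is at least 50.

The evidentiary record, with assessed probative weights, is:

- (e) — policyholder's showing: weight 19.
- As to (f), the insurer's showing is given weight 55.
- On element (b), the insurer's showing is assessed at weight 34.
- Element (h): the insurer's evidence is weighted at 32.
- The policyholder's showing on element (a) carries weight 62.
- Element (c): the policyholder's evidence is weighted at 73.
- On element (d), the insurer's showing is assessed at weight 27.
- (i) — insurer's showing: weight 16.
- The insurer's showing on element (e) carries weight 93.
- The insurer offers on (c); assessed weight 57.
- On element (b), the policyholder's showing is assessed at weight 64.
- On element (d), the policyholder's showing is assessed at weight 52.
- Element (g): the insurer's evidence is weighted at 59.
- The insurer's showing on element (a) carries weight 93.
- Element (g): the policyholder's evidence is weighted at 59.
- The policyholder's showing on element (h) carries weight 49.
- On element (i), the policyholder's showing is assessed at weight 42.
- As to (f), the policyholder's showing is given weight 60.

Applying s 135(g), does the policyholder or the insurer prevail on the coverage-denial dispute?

— Issue I —
Stage I.1 — burden on policyholder; standard: the preponderance of the evidence (weight is at least 53).
    (a): 62 (insurer's 93 disregarded) ≥ 53 [met]
  Stage I.1 carried; the burden shifts to the insurer.
Stage I.2 — burden on insurer; standard: the preponderance of the evidence (weight is at least 53).
    (b): 34 (policyholder's 64 disregarded) < 53 [not met]
  Not every element is met, so the insurer fails to carry Stage I.2.
So the policyholder prevails on this issue.
— Issue II —
At Stage II.1 the policyholder must meet a clear and cogent showing (weight is at least 80): on (c) the weight is 73 (the insurer's 57 is given no effect), < 80, so (c) does not meet the standard.
  Stage II.1 not carried; the policyholder fails its burden.
The insurer prevails on this issue.
— Issue III —
Stage III.1 (policyholder, a preponderance, weight is at least 50): (f) 60 (insurer's 55 disregarded) ≥ 50 — meets; (g) 59 (insurer's 59 disregarded) ≥ 50 — meets.
  All elements met. The policyholder retains the burden for Stage III.2.
Stage III.2 (policyholder, a preponderance, weight is at least 50): (h) 49 (insurer's 32 disregarded) < 50 — fails; (i) 42 (insurer's 16 disregarded) < 50 — fails.
  Stage III.2 not carried; the policyholder fails its burden.
So the insurer prevails on this issue.
Per-issue: Issue I → policyholder; Issue II → insurer; Issue III → insurer. The policyholder must prevail on a majority of issues; overall, the insurer prevails.

insurer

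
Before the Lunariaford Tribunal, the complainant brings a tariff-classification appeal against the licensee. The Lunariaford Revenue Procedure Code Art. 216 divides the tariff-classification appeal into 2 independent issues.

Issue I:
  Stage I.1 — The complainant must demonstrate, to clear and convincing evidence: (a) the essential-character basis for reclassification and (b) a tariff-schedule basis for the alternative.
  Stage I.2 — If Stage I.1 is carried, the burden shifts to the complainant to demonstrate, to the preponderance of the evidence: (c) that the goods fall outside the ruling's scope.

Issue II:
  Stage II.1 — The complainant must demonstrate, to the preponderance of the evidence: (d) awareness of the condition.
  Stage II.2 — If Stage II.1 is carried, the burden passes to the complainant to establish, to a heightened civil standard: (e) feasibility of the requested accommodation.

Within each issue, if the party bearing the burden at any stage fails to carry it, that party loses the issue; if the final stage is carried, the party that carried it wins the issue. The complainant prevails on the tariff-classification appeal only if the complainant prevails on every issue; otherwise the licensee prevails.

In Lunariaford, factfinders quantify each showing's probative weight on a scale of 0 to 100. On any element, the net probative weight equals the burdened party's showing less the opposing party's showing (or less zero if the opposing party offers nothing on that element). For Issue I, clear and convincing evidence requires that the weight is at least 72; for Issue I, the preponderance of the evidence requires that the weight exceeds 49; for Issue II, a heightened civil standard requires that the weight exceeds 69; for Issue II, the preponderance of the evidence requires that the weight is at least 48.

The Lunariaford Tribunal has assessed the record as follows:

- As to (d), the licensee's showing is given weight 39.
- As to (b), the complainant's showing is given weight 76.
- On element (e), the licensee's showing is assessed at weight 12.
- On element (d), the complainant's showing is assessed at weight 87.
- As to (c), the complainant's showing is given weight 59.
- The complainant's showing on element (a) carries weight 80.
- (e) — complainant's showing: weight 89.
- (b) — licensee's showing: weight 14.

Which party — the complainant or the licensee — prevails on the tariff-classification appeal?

— Issue I —
Stage I.1 — burden on complainant; standard: clear and convincing evidence (weight is at least 72).
    (a): 80 ≥ 72 [met]
    (b): 76 − 14 = 62 < 72 [not met]
  The complainant does not carry Stage I.1.
The licensee prevails on this issue.
— Issue II —
Stage II.1 (complainant, the preponderance of the evidence, weight is at least 48): (d) net 87−39=48 ≥ 48 — meets.
  All elements met. The complainant retains the burden for Stage II.2.
Stage II.2 (complainant, a heightened civil standard, weight exceeds 69): (e) net 89−12=77 > 69 — meets.
  All elements met at the final stage.
Every stage carried; the complainant prevails on this issue.
Per-issue: Issue I → licensee; Issue II → complainant. The complainant must prevail on every issue; overall, the licensee prevails.

licensee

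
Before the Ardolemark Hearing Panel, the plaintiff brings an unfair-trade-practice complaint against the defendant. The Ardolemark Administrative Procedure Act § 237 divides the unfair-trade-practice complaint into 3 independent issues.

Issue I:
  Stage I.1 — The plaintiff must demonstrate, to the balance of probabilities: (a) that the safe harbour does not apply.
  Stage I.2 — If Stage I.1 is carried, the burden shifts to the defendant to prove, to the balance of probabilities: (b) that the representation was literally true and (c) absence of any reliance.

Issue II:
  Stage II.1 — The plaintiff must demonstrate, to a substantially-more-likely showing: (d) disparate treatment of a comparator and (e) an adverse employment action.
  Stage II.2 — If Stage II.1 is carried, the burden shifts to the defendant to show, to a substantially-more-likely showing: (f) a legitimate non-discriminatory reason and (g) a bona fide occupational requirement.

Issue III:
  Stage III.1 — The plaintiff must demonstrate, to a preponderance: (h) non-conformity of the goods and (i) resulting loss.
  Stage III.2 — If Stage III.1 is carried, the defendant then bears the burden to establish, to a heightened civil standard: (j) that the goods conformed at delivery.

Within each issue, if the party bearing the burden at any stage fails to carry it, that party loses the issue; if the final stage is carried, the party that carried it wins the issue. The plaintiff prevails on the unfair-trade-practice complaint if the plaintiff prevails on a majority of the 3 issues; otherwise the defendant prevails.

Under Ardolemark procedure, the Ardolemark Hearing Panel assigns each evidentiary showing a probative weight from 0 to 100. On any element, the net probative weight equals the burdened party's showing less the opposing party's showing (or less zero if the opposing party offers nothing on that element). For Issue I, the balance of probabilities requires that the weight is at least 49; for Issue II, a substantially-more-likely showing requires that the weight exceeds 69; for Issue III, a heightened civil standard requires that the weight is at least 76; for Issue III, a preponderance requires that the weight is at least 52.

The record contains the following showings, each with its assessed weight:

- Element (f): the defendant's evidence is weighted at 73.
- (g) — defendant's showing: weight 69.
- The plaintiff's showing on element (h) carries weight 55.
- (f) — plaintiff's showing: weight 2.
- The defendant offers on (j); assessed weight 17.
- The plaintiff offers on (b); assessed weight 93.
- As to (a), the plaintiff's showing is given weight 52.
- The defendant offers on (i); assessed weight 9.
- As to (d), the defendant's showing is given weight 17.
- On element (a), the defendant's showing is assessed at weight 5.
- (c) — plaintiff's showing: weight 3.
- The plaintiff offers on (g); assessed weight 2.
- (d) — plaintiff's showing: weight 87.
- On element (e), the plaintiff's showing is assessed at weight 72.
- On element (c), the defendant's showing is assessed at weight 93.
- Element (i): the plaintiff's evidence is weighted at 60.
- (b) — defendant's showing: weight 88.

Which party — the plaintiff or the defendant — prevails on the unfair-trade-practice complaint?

defendant

— Issue I —
At Stage I.1 the plaintiff must meet the balance of probabilities (weight is at least 49): on (a) the weight is 52 less the opposing 5 gives net 47, which does not reach 49, so (a) does not meet the standard.
  Stage I.1 not carried; the plaintiff fails its burden.
The analysis ends at Stage I.1; the defendant prevails on this issue.
— Issue II —
At Stage II.1 the plaintiff must meet a substantially-more-likely showing (weight exceeds 69): on (d) the weight is 87 less the opposing 17 gives net 70, which does exceed 69, so (d) meets the standard; on (e) the weight is 72, which does exceed 69, so (e) meets the standard.
  The plaintiff carries Stage II.1; the defendant now bears the burden.
At Stage II.2 the defendant must meet a substantially-more-likely showing (weight exceeds 69): on (f) the weight is 73 less the opposing 2 gives net 71, > 69, so (f) meets the standard; on (g) the weight is 69 less the opposing 2 gives net 67, ≤ 69, so (g) does not meet the standard.
  Stage II.2 not carried; the defendant fails its burden.
So the plaintiff prevails on this issue.
— Issue III —
Stage III.1 (plaintiff, a preponderance, weight is at least 52): (h) 55 ≥ 52 — meets; (i) net 60−9=51 < 52 — fails.
  The plaintiff does not carry Stage III.1.
The defendant prevails on this issue.
Per-issue: Issue I → defendant; Issue II → plaintiff; Issue III → defendant. The plaintiff must prevail on a majority of issues; overall, the defendant prevails.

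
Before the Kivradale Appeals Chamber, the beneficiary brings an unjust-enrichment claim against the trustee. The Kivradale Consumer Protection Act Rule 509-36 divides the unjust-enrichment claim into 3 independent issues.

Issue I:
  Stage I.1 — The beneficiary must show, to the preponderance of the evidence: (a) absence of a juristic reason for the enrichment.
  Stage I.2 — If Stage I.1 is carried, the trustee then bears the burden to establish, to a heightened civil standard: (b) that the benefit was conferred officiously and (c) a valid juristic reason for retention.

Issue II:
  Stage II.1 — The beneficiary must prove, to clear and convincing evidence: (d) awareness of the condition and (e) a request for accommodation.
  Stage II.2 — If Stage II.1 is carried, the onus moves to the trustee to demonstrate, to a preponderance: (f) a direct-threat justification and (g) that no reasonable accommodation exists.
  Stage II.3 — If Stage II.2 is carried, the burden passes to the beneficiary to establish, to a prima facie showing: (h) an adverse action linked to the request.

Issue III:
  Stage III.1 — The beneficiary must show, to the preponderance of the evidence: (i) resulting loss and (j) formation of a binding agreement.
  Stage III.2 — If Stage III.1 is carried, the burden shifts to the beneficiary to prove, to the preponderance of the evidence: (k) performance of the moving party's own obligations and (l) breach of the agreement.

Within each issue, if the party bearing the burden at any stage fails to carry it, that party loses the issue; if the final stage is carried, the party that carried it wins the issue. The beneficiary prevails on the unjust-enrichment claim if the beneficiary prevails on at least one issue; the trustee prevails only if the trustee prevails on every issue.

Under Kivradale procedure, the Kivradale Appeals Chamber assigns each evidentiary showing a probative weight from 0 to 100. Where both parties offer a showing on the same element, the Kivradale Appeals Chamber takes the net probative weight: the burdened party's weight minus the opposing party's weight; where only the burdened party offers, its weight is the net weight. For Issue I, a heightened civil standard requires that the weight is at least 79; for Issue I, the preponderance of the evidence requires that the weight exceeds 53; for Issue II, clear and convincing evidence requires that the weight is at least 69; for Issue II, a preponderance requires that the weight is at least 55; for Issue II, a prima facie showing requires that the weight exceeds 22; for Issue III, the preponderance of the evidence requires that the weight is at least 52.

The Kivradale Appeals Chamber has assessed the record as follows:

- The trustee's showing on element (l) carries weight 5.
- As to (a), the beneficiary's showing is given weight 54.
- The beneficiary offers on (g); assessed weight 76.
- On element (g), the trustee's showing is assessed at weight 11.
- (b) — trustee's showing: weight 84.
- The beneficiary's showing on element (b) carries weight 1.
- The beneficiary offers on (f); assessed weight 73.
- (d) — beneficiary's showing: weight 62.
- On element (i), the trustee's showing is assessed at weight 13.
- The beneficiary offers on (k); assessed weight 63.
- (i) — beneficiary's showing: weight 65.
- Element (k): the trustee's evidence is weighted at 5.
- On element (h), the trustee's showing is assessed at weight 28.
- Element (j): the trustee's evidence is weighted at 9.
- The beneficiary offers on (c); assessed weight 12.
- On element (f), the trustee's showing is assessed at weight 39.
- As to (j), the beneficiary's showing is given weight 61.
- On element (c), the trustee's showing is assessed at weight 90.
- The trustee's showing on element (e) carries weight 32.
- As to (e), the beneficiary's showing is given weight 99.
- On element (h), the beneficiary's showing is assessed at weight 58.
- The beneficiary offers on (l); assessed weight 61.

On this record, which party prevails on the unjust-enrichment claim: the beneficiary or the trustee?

beneficiary

— Issue I —
Stage I.1 — burden on beneficiary; standard: the preponderance of the evidence (weight exceeds 53).
    (a): 54 > 53 [met]
  Stage I.1 is satisfied; the onus moves to the trustee.
Stage I.2 — burden on trustee; standard: a heightened civil standard (weight is at least 79).
    (b): 84 − 1 = 83 ≥ 79 [met]
    (c): 90 − 12 = 78 < 79 [not met]
  Not every element is met, so the trustee fails to carry Stage I.2.
So the beneficiary prevails on this issue.
— Issue II —
Stage II.1 — burden on beneficiary; standard: clear and convincing evidence (weight is at least 69).
    (d): 62 < 69 [not met]
    (e): 99 − 32 = 67 < 69 [not met]
  The beneficiary does not carry Stage II.1.
So the trustee prevails on this issue.
— Issue III —
At Stage III.1 the beneficiary must meet the preponderance of the evidence (weight is at least 52): on (i) the weight is 65 less the opposing 13 gives net 52, ≥ 52, so (i) meets the standard; on (j) the weight is 61 less the opposing 9 gives net 52, ≥ 52, so (j) meets the standard.
  Stage III.1 is satisfied; the beneficiary continues to bear the burden.
At Stage III.2 the beneficiary must meet the preponderance of the evidence (weight is at least 52): on (k) the weight is 63 less the opposing 5 gives net 58, which does reach 52, so (k) meets the standard; on (l) the weight is 61 less the opposing 5 gives net 56, ≥ 52, so (l) meets the standard.
  Stage III.2 carried; the final stage is satisfied.
Every stage carried; the beneficiary prevails on this issue.
Per-issue: Issue I → beneficiary; Issue II → trustee; Issue III → beneficiary. The beneficiary must prevail on at least one issue; overall, the beneficiary prevails.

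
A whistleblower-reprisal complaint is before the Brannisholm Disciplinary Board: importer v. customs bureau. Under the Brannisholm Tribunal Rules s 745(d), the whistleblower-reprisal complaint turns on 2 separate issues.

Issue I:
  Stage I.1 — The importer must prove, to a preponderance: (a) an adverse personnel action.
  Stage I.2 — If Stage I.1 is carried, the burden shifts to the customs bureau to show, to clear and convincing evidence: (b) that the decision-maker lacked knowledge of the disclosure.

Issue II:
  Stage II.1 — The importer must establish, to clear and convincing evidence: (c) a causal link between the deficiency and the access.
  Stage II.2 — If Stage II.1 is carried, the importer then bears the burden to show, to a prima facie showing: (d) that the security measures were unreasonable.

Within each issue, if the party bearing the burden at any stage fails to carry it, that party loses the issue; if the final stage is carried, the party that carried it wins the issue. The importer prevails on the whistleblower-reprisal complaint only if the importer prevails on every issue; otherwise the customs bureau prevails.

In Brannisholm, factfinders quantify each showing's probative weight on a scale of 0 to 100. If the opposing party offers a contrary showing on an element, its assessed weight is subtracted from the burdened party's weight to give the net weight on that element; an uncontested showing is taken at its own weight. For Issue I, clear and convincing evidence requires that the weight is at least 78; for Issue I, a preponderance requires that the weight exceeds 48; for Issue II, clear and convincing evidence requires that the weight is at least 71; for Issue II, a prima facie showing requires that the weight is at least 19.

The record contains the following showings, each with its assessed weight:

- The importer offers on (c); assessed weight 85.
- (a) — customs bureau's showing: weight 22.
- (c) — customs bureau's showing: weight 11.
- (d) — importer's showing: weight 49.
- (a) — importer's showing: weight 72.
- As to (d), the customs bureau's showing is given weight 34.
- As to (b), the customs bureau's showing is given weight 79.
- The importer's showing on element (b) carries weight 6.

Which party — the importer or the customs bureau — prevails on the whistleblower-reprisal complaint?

— Issue I —
At Stage I.1 the importer must meet a preponderance (weight exceeds 48): on (a) the weight is 72 less the opposing 22 gives net 50, > 48, so (a) meets the standard.
  Stage I.1 is satisfied; the onus moves to the customs bureau.
At Stage I.2 the customs bureau must meet clear and convincing evidence (weight is at least 78): on (b) the weight is 79 less the opposing 6 gives net 73, < 78, so (b) does not meet the standard.
  Stage I.2 not carried; the customs bureau fails its burden.
The analysis ends at Stage I.2; the importer prevails on this issue.
— Issue II —
Stage II.1 — burden on importer; standard: clear and convincing evidence (weight is at least 71).
    (c): 85 − 11 = 74 ≥ 71 [met]
  All elements met. The importer retains the burden for Stage II.2.
Stage II.2 — burden on importer; standard: a prima facie showing (weight is at least 19).
    (d): 49 − 34 = 15 < 19 [not met]
  Not every element is met, so the importer fails to carry Stage II.2.
So the customs bureau prevails on this issue.
Per-issue: Issue I → importer; Issue II → customs bureau. The importer must prevail on every issue; overall, the customs bureau prevails.

customs bureau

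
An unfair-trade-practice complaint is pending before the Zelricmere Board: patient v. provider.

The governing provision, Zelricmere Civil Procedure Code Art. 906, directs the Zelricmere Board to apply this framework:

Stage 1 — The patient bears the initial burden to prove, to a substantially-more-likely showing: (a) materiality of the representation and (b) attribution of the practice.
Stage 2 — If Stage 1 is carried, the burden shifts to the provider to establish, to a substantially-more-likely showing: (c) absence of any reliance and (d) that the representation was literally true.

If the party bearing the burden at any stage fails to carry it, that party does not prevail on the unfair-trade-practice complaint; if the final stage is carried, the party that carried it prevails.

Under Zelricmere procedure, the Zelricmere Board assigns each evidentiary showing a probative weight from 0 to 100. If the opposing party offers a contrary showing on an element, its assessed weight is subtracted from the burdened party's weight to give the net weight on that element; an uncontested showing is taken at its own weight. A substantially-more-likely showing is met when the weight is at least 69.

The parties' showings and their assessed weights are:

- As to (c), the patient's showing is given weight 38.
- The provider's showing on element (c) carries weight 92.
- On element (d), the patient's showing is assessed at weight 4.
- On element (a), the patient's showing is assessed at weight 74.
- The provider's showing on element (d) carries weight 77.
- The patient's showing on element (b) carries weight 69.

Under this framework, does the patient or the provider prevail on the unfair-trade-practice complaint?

patient

Stage 1 (patient, a substantially-more-likely showing, weight is at least 69): (a) 74 ≥ 69 — meets; (b) 69 ≥ 69 — meets.
  Stage 1 carried; the burden shifts to the provider.
Stage 2 (provider, a substantially-more-likely showing, weight is at least 69): (c) net 92−38=54 < 69 — fails; (d) net 77−4=73 ≥ 69 — meets.
  Not every element is met, so the provider fails to carry Stage 2.
The patient prevails.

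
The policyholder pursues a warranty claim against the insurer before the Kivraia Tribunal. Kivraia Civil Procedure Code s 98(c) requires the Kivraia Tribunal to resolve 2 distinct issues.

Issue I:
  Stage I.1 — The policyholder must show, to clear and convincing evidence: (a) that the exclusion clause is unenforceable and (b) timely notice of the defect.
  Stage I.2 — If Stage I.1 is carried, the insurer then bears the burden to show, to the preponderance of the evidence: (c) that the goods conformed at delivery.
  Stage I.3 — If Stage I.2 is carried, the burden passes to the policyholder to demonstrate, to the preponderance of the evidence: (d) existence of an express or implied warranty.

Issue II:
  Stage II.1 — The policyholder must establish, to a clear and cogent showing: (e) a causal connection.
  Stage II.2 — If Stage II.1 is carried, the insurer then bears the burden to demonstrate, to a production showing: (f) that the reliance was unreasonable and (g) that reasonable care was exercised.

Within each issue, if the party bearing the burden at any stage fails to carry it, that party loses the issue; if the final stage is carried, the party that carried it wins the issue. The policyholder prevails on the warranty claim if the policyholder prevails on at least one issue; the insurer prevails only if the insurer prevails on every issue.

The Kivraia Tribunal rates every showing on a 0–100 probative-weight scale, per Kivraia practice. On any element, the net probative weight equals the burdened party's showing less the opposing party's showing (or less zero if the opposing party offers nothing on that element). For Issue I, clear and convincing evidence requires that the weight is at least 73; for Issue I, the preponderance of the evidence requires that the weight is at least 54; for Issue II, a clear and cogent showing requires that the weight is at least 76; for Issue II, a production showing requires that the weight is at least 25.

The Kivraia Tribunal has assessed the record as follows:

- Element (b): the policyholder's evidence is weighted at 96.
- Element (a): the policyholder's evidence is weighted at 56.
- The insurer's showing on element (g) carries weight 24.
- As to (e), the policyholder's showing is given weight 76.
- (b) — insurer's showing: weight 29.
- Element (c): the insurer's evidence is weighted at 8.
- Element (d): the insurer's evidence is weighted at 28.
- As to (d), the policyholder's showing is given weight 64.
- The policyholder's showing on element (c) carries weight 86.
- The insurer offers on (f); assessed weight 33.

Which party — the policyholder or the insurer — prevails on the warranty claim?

policyholder

— Issue I —
Stage I.1 — burden on policyholder; standard: clear and convincing evidence (weight is at least 73).
    (a): 56 < 73 [not met]
    (b): 96 − 29 = 67 < 73 [not met]
  Stage I.1 not carried; the policyholder fails its burden.
The analysis ends at Stage I.1; the insurer prevails on this issue.
— Issue II —
Stage II.1 (policyholder, a clear and cogent showing, weight is at least 76): (e) 76 ≥ 76 — meets.
  The policyholder carries Stage II.1; the insurer now bears the burden.
Stage II.2 (insurer, a production showing, weight is at least 25): (f) 33 ≥ 25 — meets; (g) 24 < 25 — fails.
  The insurer does not carry Stage II.2.
The analysis ends at Stage II.2; the policyholder prevails on this issue.
Per-issue: Issue I → insurer; Issue II → policyholder. The policyholder must prevail on at least one issue; overall, the policyholder prevails.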